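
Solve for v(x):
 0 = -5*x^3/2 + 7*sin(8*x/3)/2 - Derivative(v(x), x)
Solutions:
 v(x) = C1 - 5*x^4/8 - 21*cos(8*x/3)/16


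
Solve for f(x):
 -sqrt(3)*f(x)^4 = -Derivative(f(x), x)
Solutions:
 f(x) = (-1/(C1 + 3*sqrt(3)*x))^(1/3)
 f(x) = (-1/(C1 + sqrt(3)*x))^(1/3)*(-3^(2/3) - 3*3^(1/6)*I)/6
 f(x) = (-1/(C1 + sqrt(3)*x))^(1/3)*(-3^(2/3) + 3*3^(1/6)*I)/6


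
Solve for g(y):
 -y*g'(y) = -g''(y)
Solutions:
 g(y) = C1 + C2*erfi(sqrt(2)*y/2)


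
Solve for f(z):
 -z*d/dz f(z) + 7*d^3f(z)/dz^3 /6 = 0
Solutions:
 f(z) = C1 + Integral(C2*airyai(6^(1/3)*7^(2/3)*z/7) + C3*airybi(6^(1/3)*7^(2/3)*z/7), z)


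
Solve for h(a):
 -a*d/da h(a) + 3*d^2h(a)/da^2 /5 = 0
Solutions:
 h(a) = C1 + C2*erfi(sqrt(30)*a/6)


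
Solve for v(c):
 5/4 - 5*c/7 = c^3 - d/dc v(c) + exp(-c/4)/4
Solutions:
 v(c) = C1 + c^4/4 + 5*c^2/14 - 5*c/4 - 1/exp(c)^(1/4)


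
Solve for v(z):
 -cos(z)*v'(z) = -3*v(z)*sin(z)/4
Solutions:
 v(z) = C1/cos(z)^(3/4)


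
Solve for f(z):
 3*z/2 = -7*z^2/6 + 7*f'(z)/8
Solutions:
 f(z) = C1 + 4*z^3/9 + 6*z^2/7


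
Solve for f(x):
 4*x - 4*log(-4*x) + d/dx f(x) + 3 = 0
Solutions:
 f(x) = C1 - 2*x^2 + 4*x*log(-x) + x*(-7 + 8*log(2))


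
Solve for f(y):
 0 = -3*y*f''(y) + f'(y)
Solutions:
 f(y) = C1 + C2*y^(4/3)


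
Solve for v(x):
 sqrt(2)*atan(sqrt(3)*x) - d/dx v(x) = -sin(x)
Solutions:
 v(x) = C1 + sqrt(2)*(x*atan(sqrt(3)*x) - sqrt(3)*log(3*x^2 + 1)/6) - cos(x)


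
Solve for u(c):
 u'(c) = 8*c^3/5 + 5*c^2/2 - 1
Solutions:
 u(c) = C1 + 2*c^4/5 + 5*c^3/6 - c


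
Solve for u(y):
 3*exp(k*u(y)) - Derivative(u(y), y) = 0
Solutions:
 u(y) = Piecewise((log(-1/(C1*k + 3*k*y))/k, Ne(k, 0)), (nan, True))
 u(y) = Piecewise((C1 + 3*y, Eq(k, 0)), (nan, True))


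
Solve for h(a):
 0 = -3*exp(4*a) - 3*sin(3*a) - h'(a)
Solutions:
 h(a) = C1 - 3*exp(4*a)/4 + cos(3*a)


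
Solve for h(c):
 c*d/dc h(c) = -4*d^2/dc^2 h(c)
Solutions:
 h(c) = C1 + C2*erf(sqrt(2)*c/4)


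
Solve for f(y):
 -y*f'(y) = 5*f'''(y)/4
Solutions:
 f(y) = C1 + Integral(C2*airyai(-10^(2/3)*y/5) + C3*airybi(-10^(2/3)*y/5), y)


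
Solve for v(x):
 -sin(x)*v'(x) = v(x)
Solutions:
 v(x) = C1*sqrt(cos(x) + 1)/sqrt(cos(x) - 1)


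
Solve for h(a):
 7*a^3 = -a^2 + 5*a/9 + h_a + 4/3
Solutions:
 h(a) = C1 + 7*a^4/4 + a^3/3 - 5*a^2/18 - 4*a/3


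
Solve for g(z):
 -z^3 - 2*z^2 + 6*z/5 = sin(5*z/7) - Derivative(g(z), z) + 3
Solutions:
 g(z) = C1 + z^4/4 + 2*z^3/3 - 3*z^2/5 + 3*z - 7*cos(5*z/7)/5


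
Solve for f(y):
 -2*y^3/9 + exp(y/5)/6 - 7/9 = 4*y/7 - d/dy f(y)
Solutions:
 f(y) = C1 + y^4/18 + 2*y^2/7 + 7*y/9 - 5*exp(y/5)/6


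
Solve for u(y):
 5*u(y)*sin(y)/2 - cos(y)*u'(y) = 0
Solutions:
 u(y) = C1/cos(y)^(5/2)


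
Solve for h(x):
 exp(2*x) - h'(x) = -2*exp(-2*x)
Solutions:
 h(x) = C1 + exp(2*x)/2 - exp(-2*x)


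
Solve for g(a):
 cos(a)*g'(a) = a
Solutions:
 g(a) = C1 + Integral(a/cos(a), a)


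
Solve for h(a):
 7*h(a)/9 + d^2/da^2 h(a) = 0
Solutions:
 h(a) = C1*sin(sqrt(7)*a/3) + C2*cos(sqrt(7)*a/3)


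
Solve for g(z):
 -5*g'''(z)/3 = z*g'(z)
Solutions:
 g(z) = C1 + Integral(C2*airyai(-3^(1/3)*5^(2/3)*z/5) + C3*airybi(-3^(1/3)*5^(2/3)*z/5), z)


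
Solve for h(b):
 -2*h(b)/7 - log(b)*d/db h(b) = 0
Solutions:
 h(b) = C1*exp(-2*li(b)/7)


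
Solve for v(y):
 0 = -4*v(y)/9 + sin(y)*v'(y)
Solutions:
 v(y) = C1*(cos(y) - 1)^(2/9)/(cos(y) + 1)^(2/9)


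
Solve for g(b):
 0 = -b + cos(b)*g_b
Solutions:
 g(b) = C1 + Integral(b/cos(b), b)


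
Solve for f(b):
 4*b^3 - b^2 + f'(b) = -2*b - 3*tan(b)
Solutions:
 f(b) = C1 - b^4 + b^3/3 - b^2 + 3*log(cos(b))


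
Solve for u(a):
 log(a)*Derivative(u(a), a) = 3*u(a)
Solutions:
 u(a) = C1*exp(3*li(a))


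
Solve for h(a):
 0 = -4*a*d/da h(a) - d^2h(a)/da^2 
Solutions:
 h(a) = C1 + C2*erf(sqrt(2)*a)


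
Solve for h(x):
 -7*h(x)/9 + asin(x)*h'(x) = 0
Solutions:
 h(x) = C1*exp(7*Integral(1/asin(x), x)/9)


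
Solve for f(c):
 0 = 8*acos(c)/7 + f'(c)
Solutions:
 f(c) = C1 - 8*c*acos(c)/7 + 8*sqrt(1 - c^2)/7


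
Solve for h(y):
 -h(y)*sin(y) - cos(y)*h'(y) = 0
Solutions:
 h(y) = C1*cos(y)


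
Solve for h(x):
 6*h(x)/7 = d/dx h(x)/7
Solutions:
 h(x) = C1*exp(6*x)


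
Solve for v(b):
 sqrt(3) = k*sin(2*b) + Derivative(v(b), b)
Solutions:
 v(b) = C1 + sqrt(3)*b + k*cos(2*b)/2


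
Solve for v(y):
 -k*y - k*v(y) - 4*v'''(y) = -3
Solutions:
 v(y) = C1*exp(2^(1/3)*y*(-k)^(1/3)/2) + C2*exp(2^(1/3)*y*(-k)^(1/3)*(-1 + sqrt(3)*I)/4) + C3*exp(-2^(1/3)*y*(-k)^(1/3)*(1 + sqrt(3)*I)/4) - y + 3/k


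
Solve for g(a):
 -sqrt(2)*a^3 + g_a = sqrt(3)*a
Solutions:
 g(a) = C1 + sqrt(2)*a^4/4 + sqrt(3)*a^2/2


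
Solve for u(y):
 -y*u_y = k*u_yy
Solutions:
 u(y) = C1 + C2*sqrt(k)*erf(sqrt(2)*y*sqrt(1/k)/2)


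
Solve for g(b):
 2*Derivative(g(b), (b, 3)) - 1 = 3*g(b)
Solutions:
 g(b) = C3*exp(2^(2/3)*3^(1/3)*b/2) + (C1*sin(2^(2/3)*3^(5/6)*b/4) + C2*cos(2^(2/3)*3^(5/6)*b/4))*exp(-2^(2/3)*3^(1/3)*b/4) - 1/3


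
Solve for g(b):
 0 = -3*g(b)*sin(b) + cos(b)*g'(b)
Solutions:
 g(b) = C1/cos(b)^3


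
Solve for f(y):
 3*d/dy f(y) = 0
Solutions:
 f(y) = C1


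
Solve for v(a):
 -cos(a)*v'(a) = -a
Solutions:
 v(a) = C1 + Integral(a/cos(a), a)


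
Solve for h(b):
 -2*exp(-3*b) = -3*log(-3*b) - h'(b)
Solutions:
 h(b) = C1 - 3*b*log(-b) + 3*b*(1 - log(3)) - 2*exp(-3*b)/3


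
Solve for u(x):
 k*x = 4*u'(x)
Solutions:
 u(x) = C1 + k*x^2/8


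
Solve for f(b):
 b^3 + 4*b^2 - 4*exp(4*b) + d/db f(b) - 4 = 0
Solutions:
 f(b) = C1 - b^4/4 - 4*b^3/3 + 4*b + exp(4*b)


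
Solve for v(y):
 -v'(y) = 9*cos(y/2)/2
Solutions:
 v(y) = C1 - 9*sin(y/2)


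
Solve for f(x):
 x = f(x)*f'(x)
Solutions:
 f(x) = -sqrt(C1 + x^2)
 f(x) = sqrt(C1 + x^2)


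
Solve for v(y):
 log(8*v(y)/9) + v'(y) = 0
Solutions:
 Integral(1/(log(_y) - 2*log(3) + 3*log(2)), (_y, v(y))) = C1 - y


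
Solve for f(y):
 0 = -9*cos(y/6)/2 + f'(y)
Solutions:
 f(y) = C1 + 27*sin(y/6)


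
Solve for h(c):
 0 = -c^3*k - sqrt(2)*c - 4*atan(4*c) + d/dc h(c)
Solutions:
 h(c) = C1 + c^4*k/4 + sqrt(2)*c^2/2 + 4*c*atan(4*c) - log(16*c^2 + 1)/2


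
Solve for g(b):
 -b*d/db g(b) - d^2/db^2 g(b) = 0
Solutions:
 g(b) = C1 + C2*erf(sqrt(2)*b/2)


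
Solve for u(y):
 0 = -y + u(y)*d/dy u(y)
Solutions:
 u(y) = -sqrt(C1 + y^2)
 u(y) = sqrt(C1 + y^2)


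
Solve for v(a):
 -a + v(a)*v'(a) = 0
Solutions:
 v(a) = -sqrt(C1 + a^2)
 v(a) = sqrt(C1 + a^2)


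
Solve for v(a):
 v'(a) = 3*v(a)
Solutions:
 v(a) = C1*exp(3*a)


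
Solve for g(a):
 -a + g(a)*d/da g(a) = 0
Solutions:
 g(a) = -sqrt(C1 + a^2)
 g(a) = sqrt(C1 + a^2)


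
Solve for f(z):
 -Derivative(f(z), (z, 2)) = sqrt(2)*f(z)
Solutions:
 f(z) = C1*sin(2^(1/4)*z) + C2*cos(2^(1/4)*z)


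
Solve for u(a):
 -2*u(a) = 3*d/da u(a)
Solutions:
 u(a) = C1*exp(-2*a/3)


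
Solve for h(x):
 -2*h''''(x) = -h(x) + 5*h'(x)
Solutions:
 h(x) = (C1/sqrt(exp(3^(1/6)*x*sqrt(-(225 + sqrt(52161))^(1/3)/6 + 4*3^(1/3)/(3*(225 + sqrt(52161))^(1/3)) + 5*sqrt(2)/sqrt(-8*3^(1/3)/(225 + sqrt(52161))^(1/3) + (225 + sqrt(52161))^(1/3))))) + C2*sqrt(exp(3^(1/6)*x*sqrt(-(225 + sqrt(52161))^(1/3)/6 + 4*3^(1/3)/(3*(225 + sqrt(52161))^(1/3)) + 5*sqrt(2)/sqrt(-8*3^(1/3)/(225 + sqrt(52161))^(1/3) + (225 + sqrt(52161))^(1/3))))))*exp(-sqrt(2)*3^(2/3)*x*sqrt(-8*3^(1/3)/(225 + sqrt(52161))^(1/3) + (225 + sqrt(52161))^(1/3))/12) + (C3*sin(3^(1/6)*x*sqrt(-4*3^(1/3)/(3*(225 + sqrt(52161))^(1/3)) + (225 + sqrt(52161))^(1/3)/6 + 5*sqrt(2)/sqrt(-8*3^(1/3)/(225 + sqrt(52161))^(1/3) + (225 + sqrt(52161))^(1/3)))/2) + C4*cos(3^(1/6)*x*sqrt(-4*3^(1/3)/(3*(225 + sqrt(52161))^(1/3)) + (225 + sqrt(52161))^(1/3)/6 + 5*sqrt(2)/sqrt(-8*3^(1/3)/(225 + sqrt(52161))^(1/3) + (225 + sqrt(52161))^(1/3)))/2))*exp(sqrt(2)*3^(2/3)*x*sqrt(-8*3^(1/3)/(225 + sqrt(52161))^(1/3) + (225 + sqrt(52161))^(1/3))/12)


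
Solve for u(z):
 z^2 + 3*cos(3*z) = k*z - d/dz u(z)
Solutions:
 u(z) = C1 + k*z^2/2 - z^3/3 - sin(3*z)


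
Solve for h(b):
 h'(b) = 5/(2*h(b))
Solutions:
 h(b) = -sqrt(C1 + 5*b)
 h(b) = sqrt(C1 + 5*b)


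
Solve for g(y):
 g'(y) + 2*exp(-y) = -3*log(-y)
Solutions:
 g(y) = C1 - 3*y*log(-y) + 3*y + 2*exp(-y)


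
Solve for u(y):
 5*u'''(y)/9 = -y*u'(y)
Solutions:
 u(y) = C1 + Integral(C2*airyai(-15^(2/3)*y/5) + C3*airybi(-15^(2/3)*y/5), y)


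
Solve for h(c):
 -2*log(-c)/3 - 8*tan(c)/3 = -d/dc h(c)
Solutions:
 h(c) = C1 + 2*c*log(-c)/3 - 2*c/3 - 8*log(cos(c))/3


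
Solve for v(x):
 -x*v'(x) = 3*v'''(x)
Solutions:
 v(x) = C1 + Integral(C2*airyai(-3^(2/3)*x/3) + C3*airybi(-3^(2/3)*x/3), x)


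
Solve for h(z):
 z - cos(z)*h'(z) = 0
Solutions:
 h(z) = C1 + Integral(z/cos(z), z)


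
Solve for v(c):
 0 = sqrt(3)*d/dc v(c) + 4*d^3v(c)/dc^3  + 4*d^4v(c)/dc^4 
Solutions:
 v(c) = C1 + C2*exp(c*(-2 + (1 + 27*sqrt(3)/8 + sqrt(-4 + (8 + 27*sqrt(3))^2/16)/2)^(-1/3) + (1 + 27*sqrt(3)/8 + sqrt(-4 + (8 + 27*sqrt(3))^2/16)/2)^(1/3))/6)*sin(sqrt(3)*c*(-(1 + 27*sqrt(3)/8 + sqrt(-4 + (2 + 27*sqrt(3)/4)^2)/2)^(1/3) + (1 + 27*sqrt(3)/8 + sqrt(-4 + (2 + 27*sqrt(3)/4)^2)/2)^(-1/3))/6) + C3*exp(c*(-2 + (1 + 27*sqrt(3)/8 + sqrt(-4 + (8 + 27*sqrt(3))^2/16)/2)^(-1/3) + (1 + 27*sqrt(3)/8 + sqrt(-4 + (8 + 27*sqrt(3))^2/16)/2)^(1/3))/6)*cos(sqrt(3)*c*(-(1 + 27*sqrt(3)/8 + sqrt(-4 + (2 + 27*sqrt(3)/4)^2)/2)^(1/3) + (1 + 27*sqrt(3)/8 + sqrt(-4 + (2 + 27*sqrt(3)/4)^2)/2)^(-1/3))/6) + C4*exp(-c*((1 + 27*sqrt(3)/8 + sqrt(-4 + (8 + 27*sqrt(3))^2/16)/2)^(-1/3) + 1 + (1 + 27*sqrt(3)/8 + sqrt(-4 + (8 + 27*sqrt(3))^2/16)/2)^(1/3))/3)


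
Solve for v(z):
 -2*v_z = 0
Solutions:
 v(z) = C1


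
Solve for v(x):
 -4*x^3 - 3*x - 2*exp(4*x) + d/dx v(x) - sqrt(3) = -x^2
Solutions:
 v(x) = C1 + x^4 - x^3/3 + 3*x^2/2 + sqrt(3)*x + exp(4*x)/2


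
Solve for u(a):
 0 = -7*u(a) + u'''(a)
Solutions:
 u(a) = C3*exp(7^(1/3)*a) + (C1*sin(sqrt(3)*7^(1/3)*a/2) + C2*cos(sqrt(3)*7^(1/3)*a/2))*exp(-7^(1/3)*a/2)


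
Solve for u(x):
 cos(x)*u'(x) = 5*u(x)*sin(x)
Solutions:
 u(x) = C1/cos(x)^5


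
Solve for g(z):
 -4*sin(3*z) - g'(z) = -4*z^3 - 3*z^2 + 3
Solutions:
 g(z) = C1 + z^4 + z^3 - 3*z + 4*cos(3*z)/3


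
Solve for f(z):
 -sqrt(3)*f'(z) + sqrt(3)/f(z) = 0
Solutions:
 f(z) = -sqrt(C1 + 2*z)
 f(z) = sqrt(C1 + 2*z)


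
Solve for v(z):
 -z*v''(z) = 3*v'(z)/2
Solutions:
 v(z) = C1 + C2/sqrt(z)


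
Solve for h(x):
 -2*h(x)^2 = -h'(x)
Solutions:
 h(x) = -1/(C1 + 2*x)


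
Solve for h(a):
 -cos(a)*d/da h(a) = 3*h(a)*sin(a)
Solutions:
 h(a) = C1*cos(a)^3


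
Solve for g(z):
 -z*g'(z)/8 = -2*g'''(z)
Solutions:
 g(z) = C1 + Integral(C2*airyai(2^(2/3)*z/4) + C3*airybi(2^(2/3)*z/4), z)


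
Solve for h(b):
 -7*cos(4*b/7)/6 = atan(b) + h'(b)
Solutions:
 h(b) = C1 - b*atan(b) + log(b^2 + 1)/2 - 49*sin(4*b/7)/24


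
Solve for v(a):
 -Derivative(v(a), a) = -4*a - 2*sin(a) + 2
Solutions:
 v(a) = C1 + 2*a^2 - 2*a - 2*cos(a)


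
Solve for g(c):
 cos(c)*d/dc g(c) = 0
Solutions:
 g(c) = C1


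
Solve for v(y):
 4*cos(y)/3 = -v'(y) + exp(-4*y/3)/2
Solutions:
 v(y) = C1 - 4*sin(y)/3 - 3*exp(-4*y/3)/8


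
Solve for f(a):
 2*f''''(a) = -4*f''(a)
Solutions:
 f(a) = C1 + C2*a + C3*sin(sqrt(2)*a) + C4*cos(sqrt(2)*a)


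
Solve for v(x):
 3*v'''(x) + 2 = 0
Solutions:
 v(x) = C1 + C2*x + C3*x^2 - x^3/9


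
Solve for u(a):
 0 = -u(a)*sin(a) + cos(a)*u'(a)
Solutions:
 u(a) = C1/cos(a)


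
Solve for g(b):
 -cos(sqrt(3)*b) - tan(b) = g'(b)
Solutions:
 g(b) = C1 + log(cos(b)) - sqrt(3)*sin(sqrt(3)*b)/3


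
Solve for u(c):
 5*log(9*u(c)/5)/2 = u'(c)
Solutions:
 -2*Integral(1/(log(_y) - log(5) + 2*log(3)), (_y, u(c)))/5 = C1 - c


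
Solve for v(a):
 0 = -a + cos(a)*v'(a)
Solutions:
 v(a) = C1 + Integral(a/cos(a), a)


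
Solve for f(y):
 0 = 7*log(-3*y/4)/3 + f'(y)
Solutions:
 f(y) = C1 - 7*y*log(-y)/3 + 7*y*(-log(3) + 1 + 2*log(2))/3


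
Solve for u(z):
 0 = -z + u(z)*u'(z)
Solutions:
 u(z) = -sqrt(C1 + z^2)
 u(z) = sqrt(C1 + z^2)


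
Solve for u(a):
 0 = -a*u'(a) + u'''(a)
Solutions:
 u(a) = C1 + Integral(C2*airyai(a) + C3*airybi(a), a)


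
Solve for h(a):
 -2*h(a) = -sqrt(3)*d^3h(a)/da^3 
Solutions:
 h(a) = C3*exp(2^(1/3)*3^(5/6)*a/3) + (C1*sin(6^(1/3)*a/2) + C2*cos(6^(1/3)*a/2))*exp(-2^(1/3)*3^(5/6)*a/6)


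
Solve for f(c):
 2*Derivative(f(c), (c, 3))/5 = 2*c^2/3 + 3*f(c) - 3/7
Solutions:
 f(c) = C3*exp(15^(1/3)*2^(2/3)*c/2) - 2*c^2/9 + (C1*sin(2^(2/3)*3^(5/6)*5^(1/3)*c/4) + C2*cos(2^(2/3)*3^(5/6)*5^(1/3)*c/4))*exp(-15^(1/3)*2^(2/3)*c/4) + 1/7


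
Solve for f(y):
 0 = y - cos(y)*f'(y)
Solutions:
 f(y) = C1 + Integral(y/cos(y), y)


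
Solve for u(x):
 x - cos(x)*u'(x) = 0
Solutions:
 u(x) = C1 + Integral(x/cos(x), x)


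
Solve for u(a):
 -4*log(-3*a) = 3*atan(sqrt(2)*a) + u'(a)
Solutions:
 u(a) = C1 - 4*a*log(-a) - 3*a*atan(sqrt(2)*a) - 4*a*log(3) + 4*a + 3*sqrt(2)*log(2*a^2 + 1)/4


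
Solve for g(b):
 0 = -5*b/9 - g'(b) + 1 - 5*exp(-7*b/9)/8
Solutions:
 g(b) = C1 - 5*b^2/18 + b + 45*exp(-7*b/9)/56


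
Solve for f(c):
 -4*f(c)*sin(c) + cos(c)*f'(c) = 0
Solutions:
 f(c) = C1/cos(c)^4


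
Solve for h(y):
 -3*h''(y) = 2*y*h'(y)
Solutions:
 h(y) = C1 + C2*erf(sqrt(3)*y/3)


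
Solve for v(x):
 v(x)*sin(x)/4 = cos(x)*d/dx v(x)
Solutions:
 v(x) = C1/cos(x)^(1/4)


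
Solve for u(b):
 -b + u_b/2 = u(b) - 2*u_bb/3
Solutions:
 u(b) = C1*exp(b*(-3 + sqrt(105))/8) + C2*exp(-b*(3 + sqrt(105))/8) - b - 1/2


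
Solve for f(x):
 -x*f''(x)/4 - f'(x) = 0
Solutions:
 f(x) = C1 + C2/x^3


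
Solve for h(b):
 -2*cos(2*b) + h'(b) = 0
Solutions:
 h(b) = C1 + sin(2*b)


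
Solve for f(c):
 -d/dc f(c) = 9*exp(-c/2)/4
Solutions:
 f(c) = C1 + 9*exp(-c/2)/2


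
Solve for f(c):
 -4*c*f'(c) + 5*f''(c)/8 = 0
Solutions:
 f(c) = C1 + C2*erfi(4*sqrt(5)*c/5)


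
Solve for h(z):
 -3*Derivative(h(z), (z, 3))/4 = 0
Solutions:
 h(z) = C1 + C2*z + C3*z^2


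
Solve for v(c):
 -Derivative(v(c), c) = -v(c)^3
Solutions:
 v(c) = -sqrt(2)*sqrt(-1/(C1 + c))/2
 v(c) = sqrt(2)*sqrt(-1/(C1 + c))/2


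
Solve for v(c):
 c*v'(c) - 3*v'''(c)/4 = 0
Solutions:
 v(c) = C1 + Integral(C2*airyai(6^(2/3)*c/3) + C3*airybi(6^(2/3)*c/3), c)


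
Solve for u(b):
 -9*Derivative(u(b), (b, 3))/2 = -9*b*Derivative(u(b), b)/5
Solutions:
 u(b) = C1 + Integral(C2*airyai(2^(1/3)*5^(2/3)*b/5) + C3*airybi(2^(1/3)*5^(2/3)*b/5), b)


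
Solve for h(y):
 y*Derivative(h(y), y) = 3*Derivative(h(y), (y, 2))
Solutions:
 h(y) = C1 + C2*erfi(sqrt(6)*y/6)


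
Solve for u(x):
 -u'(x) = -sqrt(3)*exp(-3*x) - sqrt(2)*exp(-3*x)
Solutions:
 u(x) = C1 - sqrt(3)*exp(-3*x)/3 - sqrt(2)*exp(-3*x)/3


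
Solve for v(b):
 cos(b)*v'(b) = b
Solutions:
 v(b) = C1 + Integral(b/cos(b), b)


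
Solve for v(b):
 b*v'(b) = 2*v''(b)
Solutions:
 v(b) = C1 + C2*erfi(b/2)


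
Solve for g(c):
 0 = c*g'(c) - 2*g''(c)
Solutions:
 g(c) = C1 + C2*erfi(c/2)


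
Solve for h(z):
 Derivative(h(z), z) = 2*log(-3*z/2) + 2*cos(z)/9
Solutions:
 h(z) = C1 + 2*z*log(-z) - 2*z - 2*z*log(2) + 2*z*log(3) + 2*sin(z)/9


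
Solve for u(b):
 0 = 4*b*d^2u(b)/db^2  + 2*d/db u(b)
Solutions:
 u(b) = C1 + C2*sqrt(b)


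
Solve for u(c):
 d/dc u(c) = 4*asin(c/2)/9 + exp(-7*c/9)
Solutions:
 u(c) = C1 + 4*c*asin(c/2)/9 + 4*sqrt(4 - c^2)/9 - 9*exp(-7*c/9)/7


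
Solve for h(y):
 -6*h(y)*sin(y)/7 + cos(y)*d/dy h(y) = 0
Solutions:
 h(y) = C1/cos(y)^(6/7)


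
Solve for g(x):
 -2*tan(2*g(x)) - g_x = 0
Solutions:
 g(x) = -asin(C1*exp(-4*x))/2 + pi/2
 g(x) = asin(C1*exp(-4*x))/2


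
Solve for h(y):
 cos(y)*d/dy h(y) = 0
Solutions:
 h(y) = C1


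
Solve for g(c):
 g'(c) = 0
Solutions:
 g(c) = C1


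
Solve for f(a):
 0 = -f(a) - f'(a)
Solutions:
 f(a) = C1*exp(-a)


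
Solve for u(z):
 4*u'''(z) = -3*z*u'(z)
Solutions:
 u(z) = C1 + Integral(C2*airyai(-6^(1/3)*z/2) + C3*airybi(-6^(1/3)*z/2), z)


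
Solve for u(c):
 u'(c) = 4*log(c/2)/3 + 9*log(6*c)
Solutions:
 u(c) = C1 + 31*c*log(c)/3 - 31*c/3 + 2*c*log(2)/3 + c*log(2519424)


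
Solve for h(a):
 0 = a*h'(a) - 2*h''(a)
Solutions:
 h(a) = C1 + C2*erfi(a/2)


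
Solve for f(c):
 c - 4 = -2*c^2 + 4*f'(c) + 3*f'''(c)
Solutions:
 f(c) = C1 + C2*sin(2*sqrt(3)*c/3) + C3*cos(2*sqrt(3)*c/3) + c^3/6 + c^2/8 - 7*c/4


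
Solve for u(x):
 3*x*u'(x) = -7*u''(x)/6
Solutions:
 u(x) = C1 + C2*erf(3*sqrt(7)*x/7)


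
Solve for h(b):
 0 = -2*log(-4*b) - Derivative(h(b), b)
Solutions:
 h(b) = C1 - 2*b*log(-b) + 2*b*(1 - 2*log(2))


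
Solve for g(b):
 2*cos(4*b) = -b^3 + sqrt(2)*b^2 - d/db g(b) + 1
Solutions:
 g(b) = C1 - b^4/4 + sqrt(2)*b^3/3 + b - sin(4*b)/2


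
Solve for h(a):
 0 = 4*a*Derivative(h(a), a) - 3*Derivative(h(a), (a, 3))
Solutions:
 h(a) = C1 + Integral(C2*airyai(6^(2/3)*a/3) + C3*airybi(6^(2/3)*a/3), a)


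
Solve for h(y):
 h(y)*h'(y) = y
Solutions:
 h(y) = -sqrt(C1 + y^2)
 h(y) = sqrt(C1 + y^2)


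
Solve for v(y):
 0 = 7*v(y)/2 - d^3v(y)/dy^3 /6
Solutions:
 v(y) = C3*exp(21^(1/3)*y) + (C1*sin(3^(5/6)*7^(1/3)*y/2) + C2*cos(3^(5/6)*7^(1/3)*y/2))*exp(-21^(1/3)*y/2)


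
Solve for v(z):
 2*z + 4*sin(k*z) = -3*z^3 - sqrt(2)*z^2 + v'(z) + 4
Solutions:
 v(z) = C1 + 3*z^4/4 + sqrt(2)*z^3/3 + z^2 - 4*z - 4*cos(k*z)/k


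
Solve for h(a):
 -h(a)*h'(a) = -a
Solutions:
 h(a) = -sqrt(C1 + a^2)
 h(a) = sqrt(C1 + a^2)


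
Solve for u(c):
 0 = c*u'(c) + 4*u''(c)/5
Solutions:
 u(c) = C1 + C2*erf(sqrt(10)*c/4)


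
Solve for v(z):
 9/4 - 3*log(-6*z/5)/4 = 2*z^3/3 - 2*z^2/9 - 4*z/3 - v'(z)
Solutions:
 v(z) = C1 + z^4/6 - 2*z^3/27 - 2*z^2/3 + 3*z*log(-z)/4 + z*(-3 - 3*log(5)/4 + 3*log(6)/4)


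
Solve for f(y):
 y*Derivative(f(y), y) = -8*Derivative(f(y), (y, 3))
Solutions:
 f(y) = C1 + Integral(C2*airyai(-y/2) + C3*airybi(-y/2), y)


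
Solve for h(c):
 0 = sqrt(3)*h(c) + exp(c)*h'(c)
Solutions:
 h(c) = C1*exp(sqrt(3)*exp(-c))


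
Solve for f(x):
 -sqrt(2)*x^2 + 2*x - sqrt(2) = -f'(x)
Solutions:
 f(x) = C1 + sqrt(2)*x^3/3 - x^2 + sqrt(2)*x


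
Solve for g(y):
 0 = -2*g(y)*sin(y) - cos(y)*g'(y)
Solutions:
 g(y) = C1*cos(y)^2


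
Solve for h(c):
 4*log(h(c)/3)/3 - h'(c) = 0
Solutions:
 3*Integral(1/(-log(_y) + log(3)), (_y, h(c)))/4 = C1 - c


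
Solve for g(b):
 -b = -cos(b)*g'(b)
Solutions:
 g(b) = C1 + Integral(b/cos(b), b)


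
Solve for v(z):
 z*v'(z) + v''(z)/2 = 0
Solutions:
 v(z) = C1 + C2*erf(z)


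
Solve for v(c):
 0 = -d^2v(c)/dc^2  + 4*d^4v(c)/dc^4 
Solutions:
 v(c) = C1 + C2*c + C3*exp(-c/2) + C4*exp(c/2)


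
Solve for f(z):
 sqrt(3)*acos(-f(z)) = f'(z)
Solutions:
 Integral(1/acos(-_y), (_y, f(z))) = C1 + sqrt(3)*z


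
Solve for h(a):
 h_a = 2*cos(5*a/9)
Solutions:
 h(a) = C1 + 18*sin(5*a/9)/5


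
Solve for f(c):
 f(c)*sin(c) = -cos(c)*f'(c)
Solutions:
 f(c) = C1*cos(c)


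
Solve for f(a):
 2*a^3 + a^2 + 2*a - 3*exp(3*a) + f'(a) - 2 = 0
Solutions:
 f(a) = C1 - a^4/2 - a^3/3 - a^2 + 2*a + exp(3*a)


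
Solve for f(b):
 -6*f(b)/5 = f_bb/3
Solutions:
 f(b) = C1*sin(3*sqrt(10)*b/5) + C2*cos(3*sqrt(10)*b/5)


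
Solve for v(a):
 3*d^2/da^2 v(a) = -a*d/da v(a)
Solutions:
 v(a) = C1 + C2*erf(sqrt(6)*a/6)


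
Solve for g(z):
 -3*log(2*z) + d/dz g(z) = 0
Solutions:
 g(z) = C1 + 3*z*log(z) - 3*z + z*log(8)


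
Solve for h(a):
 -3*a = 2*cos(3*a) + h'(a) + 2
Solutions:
 h(a) = C1 - 3*a^2/2 - 2*a - 2*sin(3*a)/3


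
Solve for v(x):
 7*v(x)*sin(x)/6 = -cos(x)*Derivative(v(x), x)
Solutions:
 v(x) = C1*cos(x)^(7/6)


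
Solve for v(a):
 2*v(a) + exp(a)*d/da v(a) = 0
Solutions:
 v(a) = C1*exp(2*exp(-a))


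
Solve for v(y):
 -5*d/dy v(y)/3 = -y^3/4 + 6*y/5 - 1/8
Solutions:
 v(y) = C1 + 3*y^4/80 - 9*y^2/25 + 3*y/40


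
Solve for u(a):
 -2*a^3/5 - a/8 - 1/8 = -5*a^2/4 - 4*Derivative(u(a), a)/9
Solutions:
 u(a) = C1 + 9*a^4/40 - 15*a^3/16 + 9*a^2/64 + 9*a/32


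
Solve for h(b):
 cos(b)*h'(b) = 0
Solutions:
 h(b) = C1


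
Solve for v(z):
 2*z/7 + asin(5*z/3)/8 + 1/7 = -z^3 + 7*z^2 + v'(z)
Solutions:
 v(z) = C1 + z^4/4 - 7*z^3/3 + z^2/7 + z*asin(5*z/3)/8 + z/7 + sqrt(9 - 25*z^2)/40


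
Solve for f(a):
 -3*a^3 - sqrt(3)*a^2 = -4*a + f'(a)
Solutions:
 f(a) = C1 - 3*a^4/4 - sqrt(3)*a^3/3 + 2*a^2


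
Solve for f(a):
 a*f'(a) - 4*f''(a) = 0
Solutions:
 f(a) = C1 + C2*erfi(sqrt(2)*a/4)


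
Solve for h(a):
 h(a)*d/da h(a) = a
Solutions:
 h(a) = -sqrt(C1 + a^2)
 h(a) = sqrt(C1 + a^2)


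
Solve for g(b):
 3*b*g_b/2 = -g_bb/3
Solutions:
 g(b) = C1 + C2*erf(3*b/2)


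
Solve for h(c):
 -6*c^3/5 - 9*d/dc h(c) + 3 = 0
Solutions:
 h(c) = C1 - c^4/30 + c/3


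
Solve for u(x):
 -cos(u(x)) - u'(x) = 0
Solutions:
 u(x) = pi - asin((C1 + exp(2*x))/(C1 - exp(2*x)))
 u(x) = asin((C1 + exp(2*x))/(C1 - exp(2*x)))


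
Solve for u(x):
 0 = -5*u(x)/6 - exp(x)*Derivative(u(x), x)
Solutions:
 u(x) = C1*exp(5*exp(-x)/6)


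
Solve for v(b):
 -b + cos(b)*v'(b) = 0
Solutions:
 v(b) = C1 + Integral(b/cos(b), b)


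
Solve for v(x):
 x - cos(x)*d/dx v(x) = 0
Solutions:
 v(x) = C1 + Integral(x/cos(x), x)


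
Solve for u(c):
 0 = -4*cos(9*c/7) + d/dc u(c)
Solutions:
 u(c) = C1 + 28*sin(9*c/7)/9


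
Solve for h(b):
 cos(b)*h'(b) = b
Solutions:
 h(b) = C1 + Integral(b/cos(b), b)


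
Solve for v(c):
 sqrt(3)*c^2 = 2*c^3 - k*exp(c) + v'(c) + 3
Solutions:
 v(c) = C1 - c^4/2 + sqrt(3)*c^3/3 - 3*c + k*exp(c)


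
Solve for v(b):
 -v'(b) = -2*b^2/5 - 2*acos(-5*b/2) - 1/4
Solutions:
 v(b) = C1 + 2*b^3/15 + 2*b*acos(-5*b/2) + b/4 + 2*sqrt(4 - 25*b^2)/5


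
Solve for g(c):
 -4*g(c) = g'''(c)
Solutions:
 g(c) = C3*exp(-2^(2/3)*c) + (C1*sin(2^(2/3)*sqrt(3)*c/2) + C2*cos(2^(2/3)*sqrt(3)*c/2))*exp(2^(2/3)*c/2)


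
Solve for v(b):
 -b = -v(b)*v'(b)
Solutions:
 v(b) = -sqrt(C1 + b^2)
 v(b) = sqrt(C1 + b^2)


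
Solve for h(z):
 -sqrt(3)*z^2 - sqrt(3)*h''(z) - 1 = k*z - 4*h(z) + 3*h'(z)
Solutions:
 h(z) = C1*exp(sqrt(3)*z*(-3 + sqrt(9 + 16*sqrt(3)))/6) + C2*exp(-sqrt(3)*z*(3 + sqrt(9 + 16*sqrt(3)))/6) + k*z/4 + 3*k/16 + sqrt(3)*z^2/4 + 3*sqrt(3)*z/8 + 9*sqrt(3)/32 + 5/8


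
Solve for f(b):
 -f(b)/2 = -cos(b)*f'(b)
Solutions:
 f(b) = C1*(sin(b) + 1)^(1/4)/(sin(b) - 1)^(1/4)


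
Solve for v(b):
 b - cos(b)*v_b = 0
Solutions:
 v(b) = C1 + Integral(b/cos(b), b)


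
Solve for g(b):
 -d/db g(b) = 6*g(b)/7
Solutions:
 g(b) = C1*exp(-6*b/7)


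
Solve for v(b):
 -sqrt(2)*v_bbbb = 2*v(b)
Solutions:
 v(b) = (C1*sin(2^(5/8)*b/2) + C2*cos(2^(5/8)*b/2))*exp(-2^(5/8)*b/2) + (C3*sin(2^(5/8)*b/2) + C4*cos(2^(5/8)*b/2))*exp(2^(5/8)*b/2)


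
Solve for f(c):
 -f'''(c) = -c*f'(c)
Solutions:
 f(c) = C1 + Integral(C2*airyai(c) + C3*airybi(c), c)


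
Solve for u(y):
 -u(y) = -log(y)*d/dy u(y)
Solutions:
 u(y) = C1*exp(li(y))


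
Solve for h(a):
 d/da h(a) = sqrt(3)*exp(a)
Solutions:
 h(a) = C1 + sqrt(3)*exp(a)


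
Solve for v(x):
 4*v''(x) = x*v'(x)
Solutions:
 v(x) = C1 + C2*erfi(sqrt(2)*x/4)


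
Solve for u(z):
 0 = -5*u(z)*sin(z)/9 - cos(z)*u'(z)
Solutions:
 u(z) = C1*cos(z)^(5/9)


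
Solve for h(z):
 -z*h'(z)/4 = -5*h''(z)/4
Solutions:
 h(z) = C1 + C2*erfi(sqrt(10)*z/10)


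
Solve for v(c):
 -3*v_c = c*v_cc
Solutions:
 v(c) = C1 + C2/c^2


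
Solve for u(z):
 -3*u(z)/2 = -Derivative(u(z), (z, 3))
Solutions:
 u(z) = C3*exp(2^(2/3)*3^(1/3)*z/2) + (C1*sin(2^(2/3)*3^(5/6)*z/4) + C2*cos(2^(2/3)*3^(5/6)*z/4))*exp(-2^(2/3)*3^(1/3)*z/4)


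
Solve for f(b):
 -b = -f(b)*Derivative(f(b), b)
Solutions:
 f(b) = -sqrt(C1 + b^2)
 f(b) = sqrt(C1 + b^2)


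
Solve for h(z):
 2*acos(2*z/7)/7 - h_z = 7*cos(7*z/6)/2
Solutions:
 h(z) = C1 + 2*z*acos(2*z/7)/7 - sqrt(49 - 4*z^2)/7 - 3*sin(7*z/6)


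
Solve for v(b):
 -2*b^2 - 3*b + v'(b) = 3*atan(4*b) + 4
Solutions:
 v(b) = C1 + 2*b^3/3 + 3*b^2/2 + 3*b*atan(4*b) + 4*b - 3*log(16*b^2 + 1)/8


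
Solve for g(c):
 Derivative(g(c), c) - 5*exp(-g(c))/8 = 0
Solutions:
 g(c) = log(C1 + 5*c/8)


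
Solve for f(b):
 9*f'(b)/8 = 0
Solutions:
 f(b) = C1


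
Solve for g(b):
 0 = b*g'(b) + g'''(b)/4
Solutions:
 g(b) = C1 + Integral(C2*airyai(-2^(2/3)*b) + C3*airybi(-2^(2/3)*b), b)


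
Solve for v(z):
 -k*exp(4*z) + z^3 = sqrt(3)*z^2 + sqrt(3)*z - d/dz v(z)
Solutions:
 v(z) = C1 + k*exp(4*z)/4 - z^4/4 + sqrt(3)*z^3/3 + sqrt(3)*z^2/2


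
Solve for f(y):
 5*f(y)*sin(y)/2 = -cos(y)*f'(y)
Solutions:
 f(y) = C1*cos(y)^(5/2)


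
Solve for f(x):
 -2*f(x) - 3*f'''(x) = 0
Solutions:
 f(x) = C3*exp(-2^(1/3)*3^(2/3)*x/3) + (C1*sin(2^(1/3)*3^(1/6)*x/2) + C2*cos(2^(1/3)*3^(1/6)*x/2))*exp(2^(1/3)*3^(2/3)*x/6)


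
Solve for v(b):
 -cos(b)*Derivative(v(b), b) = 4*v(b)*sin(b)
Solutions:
 v(b) = C1*cos(b)^4


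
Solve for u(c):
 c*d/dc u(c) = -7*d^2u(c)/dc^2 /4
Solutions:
 u(c) = C1 + C2*erf(sqrt(14)*c/7)


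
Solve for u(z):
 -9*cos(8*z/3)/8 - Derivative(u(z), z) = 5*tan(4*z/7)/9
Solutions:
 u(z) = C1 + 35*log(cos(4*z/7))/36 - 27*sin(8*z/3)/64


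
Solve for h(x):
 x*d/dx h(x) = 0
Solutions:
 h(x) = C1


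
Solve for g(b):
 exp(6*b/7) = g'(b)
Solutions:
 g(b) = C1 + 7*exp(6*b/7)/6


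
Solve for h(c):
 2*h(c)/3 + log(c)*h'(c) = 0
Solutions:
 h(c) = C1*exp(-2*li(c)/3)


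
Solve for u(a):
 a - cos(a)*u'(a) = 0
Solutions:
 u(a) = C1 + Integral(a/cos(a), a)


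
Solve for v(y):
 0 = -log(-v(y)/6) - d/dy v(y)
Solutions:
 Integral(1/(log(-_y) - log(6)), (_y, v(y))) = C1 - y


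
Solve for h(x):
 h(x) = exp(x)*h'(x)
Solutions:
 h(x) = C1*exp(-exp(-x))


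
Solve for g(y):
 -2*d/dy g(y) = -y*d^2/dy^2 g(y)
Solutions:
 g(y) = C1 + C2*y^3


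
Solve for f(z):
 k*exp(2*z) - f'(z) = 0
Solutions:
 f(z) = C1 + k*exp(2*z)/2


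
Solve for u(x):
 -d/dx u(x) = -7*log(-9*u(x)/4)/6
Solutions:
 -6*Integral(1/(log(-_y) - 2*log(2) + 2*log(3)), (_y, u(x)))/7 = C1 - x


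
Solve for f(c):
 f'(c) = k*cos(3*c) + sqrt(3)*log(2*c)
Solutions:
 f(c) = C1 + sqrt(3)*c*(log(c) - 1) + sqrt(3)*c*log(2) + k*sin(3*c)/3


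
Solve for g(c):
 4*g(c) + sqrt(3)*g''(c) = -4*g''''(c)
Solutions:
 g(c) = (C1*sin(c*cos(atan(sqrt(183)/3)/2)) + C2*cos(c*cos(atan(sqrt(183)/3)/2)))*exp(-c*sin(atan(sqrt(183)/3)/2)) + (C3*sin(c*cos(atan(sqrt(183)/3)/2)) + C4*cos(c*cos(atan(sqrt(183)/3)/2)))*exp(c*sin(atan(sqrt(183)/3)/2))


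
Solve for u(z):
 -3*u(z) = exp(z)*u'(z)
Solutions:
 u(z) = C1*exp(3*exp(-z))


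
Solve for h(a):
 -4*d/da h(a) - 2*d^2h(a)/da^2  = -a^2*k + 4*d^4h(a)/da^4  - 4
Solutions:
 h(a) = C1 + C2*exp(-6^(1/3)*a*(-(18 + sqrt(330))^(1/3) + 6^(1/3)/(18 + sqrt(330))^(1/3))/12)*sin(2^(1/3)*3^(1/6)*a*(3*2^(1/3)/(18 + sqrt(330))^(1/3) + 3^(2/3)*(18 + sqrt(330))^(1/3))/12) + C3*exp(-6^(1/3)*a*(-(18 + sqrt(330))^(1/3) + 6^(1/3)/(18 + sqrt(330))^(1/3))/12)*cos(2^(1/3)*3^(1/6)*a*(3*2^(1/3)/(18 + sqrt(330))^(1/3) + 3^(2/3)*(18 + sqrt(330))^(1/3))/12) + C4*exp(6^(1/3)*a*(-(18 + sqrt(330))^(1/3) + 6^(1/3)/(18 + sqrt(330))^(1/3))/6) + a^3*k/12 - a^2*k/8 + a*k/8 + a


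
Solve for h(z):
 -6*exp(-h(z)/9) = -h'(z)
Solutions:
 h(z) = 9*log(C1 + 2*z/3)


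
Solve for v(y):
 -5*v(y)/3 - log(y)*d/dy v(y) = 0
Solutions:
 v(y) = C1*exp(-5*li(y)/3)


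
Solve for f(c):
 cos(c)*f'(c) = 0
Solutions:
 f(c) = C1


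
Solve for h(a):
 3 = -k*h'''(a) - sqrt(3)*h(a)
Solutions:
 h(a) = C1*exp(3^(1/6)*a*(-1/k)^(1/3)) + C2*exp(a*(-1/k)^(1/3)*(-3^(1/6) + 3^(2/3)*I)/2) + C3*exp(-a*(-1/k)^(1/3)*(3^(1/6) + 3^(2/3)*I)/2) - sqrt(3)


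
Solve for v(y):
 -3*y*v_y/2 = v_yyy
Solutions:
 v(y) = C1 + Integral(C2*airyai(-2^(2/3)*3^(1/3)*y/2) + C3*airybi(-2^(2/3)*3^(1/3)*y/2), y)


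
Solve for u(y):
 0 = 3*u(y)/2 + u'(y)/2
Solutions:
 u(y) = C1*exp(-3*y)


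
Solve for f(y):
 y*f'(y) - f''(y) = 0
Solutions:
 f(y) = C1 + C2*erfi(sqrt(2)*y/2)


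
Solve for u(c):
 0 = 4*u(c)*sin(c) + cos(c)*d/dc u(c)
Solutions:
 u(c) = C1*cos(c)^4


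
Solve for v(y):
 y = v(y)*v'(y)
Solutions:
 v(y) = -sqrt(C1 + y^2)
 v(y) = sqrt(C1 + y^2)


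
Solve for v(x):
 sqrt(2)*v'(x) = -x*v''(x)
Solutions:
 v(x) = C1 + C2*x^(1 - sqrt(2))


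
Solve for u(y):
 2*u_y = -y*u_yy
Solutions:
 u(y) = C1 + C2/y


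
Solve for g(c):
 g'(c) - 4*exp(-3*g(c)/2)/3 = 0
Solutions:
 g(c) = 2*log(C1 + 2*c)/3
 g(c) = 2*log((-1 - sqrt(3)*I)*(C1 + 2*c)^(1/3)/2)
 g(c) = 2*log((-1 + sqrt(3)*I)*(C1 + 2*c)^(1/3)/2)


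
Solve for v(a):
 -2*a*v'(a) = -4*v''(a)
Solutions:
 v(a) = C1 + C2*erfi(a/2)


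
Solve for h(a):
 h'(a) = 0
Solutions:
 h(a) = C1


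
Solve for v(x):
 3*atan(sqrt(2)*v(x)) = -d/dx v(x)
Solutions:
 Integral(1/atan(sqrt(2)*_y), (_y, v(x))) = C1 - 3*x


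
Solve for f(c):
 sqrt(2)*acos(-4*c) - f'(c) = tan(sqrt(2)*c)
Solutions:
 f(c) = C1 + sqrt(2)*(c*acos(-4*c) + sqrt(1 - 16*c^2)/4) + sqrt(2)*log(cos(sqrt(2)*c))/2


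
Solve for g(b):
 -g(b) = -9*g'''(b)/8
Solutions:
 g(b) = C3*exp(2*3^(1/3)*b/3) + (C1*sin(3^(5/6)*b/3) + C2*cos(3^(5/6)*b/3))*exp(-3^(1/3)*b/3)


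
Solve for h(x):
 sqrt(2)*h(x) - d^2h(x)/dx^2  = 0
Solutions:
 h(x) = C1*exp(-2^(1/4)*x) + C2*exp(2^(1/4)*x)


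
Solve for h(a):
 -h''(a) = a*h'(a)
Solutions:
 h(a) = C1 + C2*erf(sqrt(2)*a/2)


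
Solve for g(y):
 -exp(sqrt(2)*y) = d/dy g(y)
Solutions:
 g(y) = C1 - sqrt(2)*exp(sqrt(2)*y)/2


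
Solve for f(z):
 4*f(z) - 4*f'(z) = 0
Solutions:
 f(z) = C1*exp(z)


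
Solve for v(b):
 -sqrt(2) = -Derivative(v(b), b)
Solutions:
 v(b) = C1 + sqrt(2)*b


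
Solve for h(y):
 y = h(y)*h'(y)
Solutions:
 h(y) = -sqrt(C1 + y^2)
 h(y) = sqrt(C1 + y^2)


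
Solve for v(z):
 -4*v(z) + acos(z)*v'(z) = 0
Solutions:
 v(z) = C1*exp(4*Integral(1/acos(z), z))


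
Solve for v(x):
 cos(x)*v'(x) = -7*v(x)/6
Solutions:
 v(x) = C1*(sin(x) - 1)^(7/12)/(sin(x) + 1)^(7/12)


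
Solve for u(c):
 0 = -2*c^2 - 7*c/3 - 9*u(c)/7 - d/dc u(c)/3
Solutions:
 u(c) = C1*exp(-27*c/7) - 14*c^2/9 - 245*c/243 + 1715/6561


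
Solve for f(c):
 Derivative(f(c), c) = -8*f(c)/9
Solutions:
 f(c) = C1*exp(-8*c/9)


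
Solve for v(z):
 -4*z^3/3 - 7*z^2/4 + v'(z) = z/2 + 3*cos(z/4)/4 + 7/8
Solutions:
 v(z) = C1 + z^4/3 + 7*z^3/12 + z^2/4 + 7*z/8 + 3*sin(z/4)


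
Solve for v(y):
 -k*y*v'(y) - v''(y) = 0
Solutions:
 v(y) = Piecewise((-sqrt(2)*sqrt(pi)*C1*erf(sqrt(2)*sqrt(k)*y/2)/(2*sqrt(k)) - C2, (k > 0) | (k < 0)), (-C1*y - C2, True))


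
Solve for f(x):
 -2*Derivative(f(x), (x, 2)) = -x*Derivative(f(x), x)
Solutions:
 f(x) = C1 + C2*erfi(x/2)


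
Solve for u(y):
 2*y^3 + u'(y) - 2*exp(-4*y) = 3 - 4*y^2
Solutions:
 u(y) = C1 - y^4/2 - 4*y^3/3 + 3*y - exp(-4*y)/2


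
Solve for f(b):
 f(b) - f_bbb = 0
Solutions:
 f(b) = C3*exp(b) + (C1*sin(sqrt(3)*b/2) + C2*cos(sqrt(3)*b/2))*exp(-b/2)


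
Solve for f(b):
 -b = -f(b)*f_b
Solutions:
 f(b) = -sqrt(C1 + b^2)
 f(b) = sqrt(C1 + b^2)


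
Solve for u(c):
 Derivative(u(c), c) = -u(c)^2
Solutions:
 u(c) = 1/(C1 + c)


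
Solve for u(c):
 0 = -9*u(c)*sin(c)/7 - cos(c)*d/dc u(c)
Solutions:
 u(c) = C1*cos(c)^(9/7)


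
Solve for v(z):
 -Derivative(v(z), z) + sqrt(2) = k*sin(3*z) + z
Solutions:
 v(z) = C1 + k*cos(3*z)/3 - z^2/2 + sqrt(2)*z


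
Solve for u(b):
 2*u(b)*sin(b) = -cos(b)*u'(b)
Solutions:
 u(b) = C1*cos(b)^2


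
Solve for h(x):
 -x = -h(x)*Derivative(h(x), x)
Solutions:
 h(x) = -sqrt(C1 + x^2)
 h(x) = sqrt(C1 + x^2)


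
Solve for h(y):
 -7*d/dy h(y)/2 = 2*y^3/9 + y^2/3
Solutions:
 h(y) = C1 - y^4/63 - 2*y^3/63


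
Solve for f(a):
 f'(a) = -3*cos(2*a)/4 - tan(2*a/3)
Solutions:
 f(a) = C1 + 3*log(cos(2*a/3))/2 - 3*sin(2*a)/8


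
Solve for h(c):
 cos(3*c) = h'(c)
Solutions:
 h(c) = C1 + sin(3*c)/3


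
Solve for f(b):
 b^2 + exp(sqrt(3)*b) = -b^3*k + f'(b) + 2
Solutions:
 f(b) = C1 + b^4*k/4 + b^3/3 - 2*b + sqrt(3)*exp(sqrt(3)*b)/3


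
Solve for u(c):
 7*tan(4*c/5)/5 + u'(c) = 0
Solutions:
 u(c) = C1 + 7*log(cos(4*c/5))/4


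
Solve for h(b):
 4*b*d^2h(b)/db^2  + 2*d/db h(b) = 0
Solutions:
 h(b) = C1 + C2*sqrt(b)


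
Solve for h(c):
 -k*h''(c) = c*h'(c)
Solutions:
 h(c) = C1 + C2*sqrt(k)*erf(sqrt(2)*c*sqrt(1/k)/2)


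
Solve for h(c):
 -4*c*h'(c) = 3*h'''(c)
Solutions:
 h(c) = C1 + Integral(C2*airyai(-6^(2/3)*c/3) + C3*airybi(-6^(2/3)*c/3), c)


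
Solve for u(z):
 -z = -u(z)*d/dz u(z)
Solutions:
 u(z) = -sqrt(C1 + z^2)
 u(z) = sqrt(C1 + z^2)


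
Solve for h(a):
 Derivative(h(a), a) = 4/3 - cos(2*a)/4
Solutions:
 h(a) = C1 + 4*a/3 - sin(2*a)/8


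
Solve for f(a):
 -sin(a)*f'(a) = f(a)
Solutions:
 f(a) = C1*sqrt(cos(a) + 1)/sqrt(cos(a) - 1)


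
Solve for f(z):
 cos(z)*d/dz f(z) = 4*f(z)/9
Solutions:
 f(z) = C1*(sin(z) + 1)^(2/9)/(sin(z) - 1)^(2/9)


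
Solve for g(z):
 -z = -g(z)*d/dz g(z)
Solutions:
 g(z) = -sqrt(C1 + z^2)
 g(z) = sqrt(C1 + z^2)


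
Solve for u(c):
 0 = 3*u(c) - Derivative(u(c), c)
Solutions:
 u(c) = C1*exp(3*c)


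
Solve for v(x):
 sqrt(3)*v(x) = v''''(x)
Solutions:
 v(x) = C1*exp(-3^(1/8)*x) + C2*exp(3^(1/8)*x) + C3*sin(3^(1/8)*x) + C4*cos(3^(1/8)*x)


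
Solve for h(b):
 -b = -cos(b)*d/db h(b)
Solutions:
 h(b) = C1 + Integral(b/cos(b), b)


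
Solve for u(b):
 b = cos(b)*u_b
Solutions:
 u(b) = C1 + Integral(b/cos(b), b)


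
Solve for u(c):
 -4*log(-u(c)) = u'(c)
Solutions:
 -li(-u(c)) = C1 - 4*c


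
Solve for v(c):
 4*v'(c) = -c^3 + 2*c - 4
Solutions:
 v(c) = C1 - c^4/16 + c^2/4 - c


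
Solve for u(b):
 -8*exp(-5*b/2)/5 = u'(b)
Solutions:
 u(b) = C1 + 16*exp(-5*b/2)/25


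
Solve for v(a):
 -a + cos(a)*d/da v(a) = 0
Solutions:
 v(a) = C1 + Integral(a/cos(a), a)


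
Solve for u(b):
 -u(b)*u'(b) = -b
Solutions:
 u(b) = -sqrt(C1 + b^2)
 u(b) = sqrt(C1 + b^2)


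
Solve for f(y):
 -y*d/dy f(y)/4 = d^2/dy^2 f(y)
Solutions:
 f(y) = C1 + C2*erf(sqrt(2)*y/4)


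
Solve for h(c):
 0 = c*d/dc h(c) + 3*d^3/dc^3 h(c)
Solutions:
 h(c) = C1 + Integral(C2*airyai(-3^(2/3)*c/3) + C3*airybi(-3^(2/3)*c/3), c)


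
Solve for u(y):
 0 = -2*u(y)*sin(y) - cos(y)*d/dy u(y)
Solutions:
 u(y) = C1*cos(y)^2


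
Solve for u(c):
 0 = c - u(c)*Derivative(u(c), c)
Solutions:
 u(c) = -sqrt(C1 + c^2)
 u(c) = sqrt(C1 + c^2)


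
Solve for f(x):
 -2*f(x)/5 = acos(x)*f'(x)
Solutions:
 f(x) = C1*exp(-2*Integral(1/acos(x), x)/5)


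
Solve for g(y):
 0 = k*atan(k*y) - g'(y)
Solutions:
 g(y) = C1 + k*Piecewise((y*atan(k*y) - log(k^2*y^2 + 1)/(2*k), Ne(k, 0)), (0, True))


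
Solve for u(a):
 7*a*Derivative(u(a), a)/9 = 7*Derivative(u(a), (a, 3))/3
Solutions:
 u(a) = C1 + Integral(C2*airyai(3^(2/3)*a/3) + C3*airybi(3^(2/3)*a/3), a)


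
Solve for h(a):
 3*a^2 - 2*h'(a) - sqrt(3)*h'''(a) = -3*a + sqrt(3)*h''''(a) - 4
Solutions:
 h(a) = C1 + C2*exp(a*(-2 + (1 + 9*sqrt(3) + sqrt(-1 + (1 + 9*sqrt(3))^2))^(-1/3) + (1 + 9*sqrt(3) + sqrt(-1 + (1 + 9*sqrt(3))^2))^(1/3))/6)*sin(sqrt(3)*a*(-(1 + 9*sqrt(3) + sqrt(-1 + (1 + 9*sqrt(3))^2))^(1/3) + (1 + 9*sqrt(3) + sqrt(-1 + (1 + 9*sqrt(3))^2))^(-1/3))/6) + C3*exp(a*(-2 + (1 + 9*sqrt(3) + sqrt(-1 + (1 + 9*sqrt(3))^2))^(-1/3) + (1 + 9*sqrt(3) + sqrt(-1 + (1 + 9*sqrt(3))^2))^(1/3))/6)*cos(sqrt(3)*a*(-(1 + 9*sqrt(3) + sqrt(-1 + (1 + 9*sqrt(3))^2))^(1/3) + (1 + 9*sqrt(3) + sqrt(-1 + (1 + 9*sqrt(3))^2))^(-1/3))/6) + C4*exp(-a*((1 + 9*sqrt(3) + sqrt(-1 + (1 + 9*sqrt(3))^2))^(-1/3) + 1 + (1 + 9*sqrt(3) + sqrt(-1 + (1 + 9*sqrt(3))^2))^(1/3))/3) + a^3/2 + 3*a^2/4 - 3*sqrt(3)*a/2 + 2*a


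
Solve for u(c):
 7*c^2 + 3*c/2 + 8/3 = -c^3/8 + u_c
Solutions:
 u(c) = C1 + c^4/32 + 7*c^3/3 + 3*c^2/4 + 8*c/3


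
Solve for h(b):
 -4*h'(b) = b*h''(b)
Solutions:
 h(b) = C1 + C2/b^3


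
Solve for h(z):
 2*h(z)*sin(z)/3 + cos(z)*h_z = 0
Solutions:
 h(z) = C1*cos(z)^(2/3)


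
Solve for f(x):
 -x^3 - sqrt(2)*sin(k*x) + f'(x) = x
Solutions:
 f(x) = C1 + x^4/4 + x^2/2 - sqrt(2)*cos(k*x)/k


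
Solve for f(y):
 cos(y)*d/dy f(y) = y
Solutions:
 f(y) = C1 + Integral(y/cos(y), y)


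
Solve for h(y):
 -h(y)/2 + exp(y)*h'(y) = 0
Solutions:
 h(y) = C1*exp(-exp(-y)/2)


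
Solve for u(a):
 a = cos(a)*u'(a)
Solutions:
 u(a) = C1 + Integral(a/cos(a), a)


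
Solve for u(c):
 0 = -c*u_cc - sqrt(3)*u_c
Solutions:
 u(c) = C1 + C2*c^(1 - sqrt(3))


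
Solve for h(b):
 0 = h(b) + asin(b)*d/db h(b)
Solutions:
 h(b) = C1*exp(-Integral(1/asin(b), b))


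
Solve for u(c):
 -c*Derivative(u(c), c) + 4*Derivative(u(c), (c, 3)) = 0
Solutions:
 u(c) = C1 + Integral(C2*airyai(2^(1/3)*c/2) + C3*airybi(2^(1/3)*c/2), c)


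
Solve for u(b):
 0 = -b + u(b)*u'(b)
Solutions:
 u(b) = -sqrt(C1 + b^2)
 u(b) = sqrt(C1 + b^2)


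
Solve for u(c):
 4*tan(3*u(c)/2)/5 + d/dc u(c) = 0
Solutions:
 u(c) = -2*asin(C1*exp(-6*c/5))/3 + 2*pi/3
 u(c) = 2*asin(C1*exp(-6*c/5))/3


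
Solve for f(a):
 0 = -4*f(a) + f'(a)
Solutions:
 f(a) = C1*exp(4*a)


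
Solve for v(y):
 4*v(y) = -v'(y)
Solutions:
 v(y) = C1*exp(-4*y)


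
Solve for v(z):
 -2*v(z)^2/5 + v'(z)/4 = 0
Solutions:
 v(z) = -5/(C1 + 8*z)


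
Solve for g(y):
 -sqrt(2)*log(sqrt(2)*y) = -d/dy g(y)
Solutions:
 g(y) = C1 + sqrt(2)*y*log(y) - sqrt(2)*y + sqrt(2)*y*log(2)/2


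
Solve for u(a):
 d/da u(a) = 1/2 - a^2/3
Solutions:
 u(a) = C1 - a^3/9 + a/2


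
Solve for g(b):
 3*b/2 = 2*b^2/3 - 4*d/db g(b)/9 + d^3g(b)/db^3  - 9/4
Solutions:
 g(b) = C1 + C2*exp(-2*b/3) + C3*exp(2*b/3) + b^3/2 - 27*b^2/16 + 27*b/16


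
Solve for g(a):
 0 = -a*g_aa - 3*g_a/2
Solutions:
 g(a) = C1 + C2/sqrt(a)


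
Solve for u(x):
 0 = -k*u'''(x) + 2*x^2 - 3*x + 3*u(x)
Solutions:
 u(x) = C1*exp(3^(1/3)*x*(1/k)^(1/3)) + C2*exp(x*(-3^(1/3) + 3^(5/6)*I)*(1/k)^(1/3)/2) + C3*exp(-x*(3^(1/3) + 3^(5/6)*I)*(1/k)^(1/3)/2) - 2*x^2/3 + x


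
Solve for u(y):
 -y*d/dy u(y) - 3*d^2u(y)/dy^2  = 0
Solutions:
 u(y) = C1 + C2*erf(sqrt(6)*y/6)


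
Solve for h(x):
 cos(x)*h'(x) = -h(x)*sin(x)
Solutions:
 h(x) = C1*cos(x)


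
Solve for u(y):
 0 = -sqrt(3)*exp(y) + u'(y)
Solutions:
 u(y) = C1 + sqrt(3)*exp(y)


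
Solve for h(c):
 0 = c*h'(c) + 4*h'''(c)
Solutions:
 h(c) = C1 + Integral(C2*airyai(-2^(1/3)*c/2) + C3*airybi(-2^(1/3)*c/2), c)


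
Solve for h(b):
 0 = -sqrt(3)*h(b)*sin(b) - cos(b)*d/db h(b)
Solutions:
 h(b) = C1*cos(b)^(sqrt(3))


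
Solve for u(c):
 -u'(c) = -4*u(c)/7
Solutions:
 u(c) = C1*exp(4*c/7)


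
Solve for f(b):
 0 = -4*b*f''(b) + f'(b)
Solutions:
 f(b) = C1 + C2*b^(5/4)


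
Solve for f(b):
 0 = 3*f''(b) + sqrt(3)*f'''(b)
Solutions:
 f(b) = C1 + C2*b + C3*exp(-sqrt(3)*b)


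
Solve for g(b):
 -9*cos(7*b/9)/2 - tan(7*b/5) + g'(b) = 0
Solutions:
 g(b) = C1 - 5*log(cos(7*b/5))/7 + 81*sin(7*b/9)/14


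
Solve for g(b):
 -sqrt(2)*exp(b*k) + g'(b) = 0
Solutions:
 g(b) = C1 + sqrt(2)*exp(b*k)/k


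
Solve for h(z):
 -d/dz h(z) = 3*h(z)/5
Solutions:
 h(z) = C1*exp(-3*z/5)


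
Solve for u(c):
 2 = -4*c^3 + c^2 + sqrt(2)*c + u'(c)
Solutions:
 u(c) = C1 + c^4 - c^3/3 - sqrt(2)*c^2/2 + 2*c
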